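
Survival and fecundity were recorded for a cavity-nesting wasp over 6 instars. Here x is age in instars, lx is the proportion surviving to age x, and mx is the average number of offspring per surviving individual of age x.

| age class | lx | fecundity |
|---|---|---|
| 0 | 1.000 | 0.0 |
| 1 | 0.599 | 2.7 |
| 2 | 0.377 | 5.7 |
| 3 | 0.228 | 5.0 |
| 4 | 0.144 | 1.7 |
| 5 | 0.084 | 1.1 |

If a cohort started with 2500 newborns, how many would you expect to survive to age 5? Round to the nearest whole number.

Expected survivors = N0 · l_5 = 2500 × 0.084 = 210 → 210

210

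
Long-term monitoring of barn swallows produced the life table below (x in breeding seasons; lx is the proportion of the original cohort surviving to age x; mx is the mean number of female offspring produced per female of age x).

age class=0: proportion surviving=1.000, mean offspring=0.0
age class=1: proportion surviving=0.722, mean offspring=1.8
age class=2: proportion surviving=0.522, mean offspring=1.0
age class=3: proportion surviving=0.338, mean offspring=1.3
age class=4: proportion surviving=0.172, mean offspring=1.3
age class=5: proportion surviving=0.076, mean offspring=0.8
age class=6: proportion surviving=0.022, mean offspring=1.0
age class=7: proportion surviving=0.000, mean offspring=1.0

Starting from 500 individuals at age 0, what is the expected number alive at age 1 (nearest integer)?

361

Expected survivors = N0 · l_1 = 500 × 0.722 = 361 → 361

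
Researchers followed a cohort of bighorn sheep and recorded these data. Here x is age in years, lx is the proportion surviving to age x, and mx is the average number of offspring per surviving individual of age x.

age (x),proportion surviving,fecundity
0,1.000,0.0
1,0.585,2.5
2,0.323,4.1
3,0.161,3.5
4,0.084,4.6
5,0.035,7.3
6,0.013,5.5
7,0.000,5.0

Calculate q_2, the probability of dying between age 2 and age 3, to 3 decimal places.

q_2 = (l_2 − l_3) / l_2 = (0.323 − 0.161) / 0.323
     = 0.162 / 0.323 = 0.501548… → 0.502

0.502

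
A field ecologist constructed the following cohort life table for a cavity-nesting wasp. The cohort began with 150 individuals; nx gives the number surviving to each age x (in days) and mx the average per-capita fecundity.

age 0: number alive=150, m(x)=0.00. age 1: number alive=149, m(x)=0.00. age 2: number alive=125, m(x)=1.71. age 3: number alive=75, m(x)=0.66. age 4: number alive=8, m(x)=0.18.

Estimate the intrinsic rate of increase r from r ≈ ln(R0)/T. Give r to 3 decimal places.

0.258

lx = nx/n0 = nx/150: 1, 0.99333…, 0.83333…, 0.5, 0.05333…
R0 = Σ lx·mx = 0 + 0 + 1.425… + 0.33 + 0.0096… = 1.7646…
Σ x·lx·mx = 3.8784…; T = 3.8784…/1.7646… = 2.19789…
r ≈ ln(R0)/T = ln(1.7646…)/2.19789… = 0.25839… → 0.258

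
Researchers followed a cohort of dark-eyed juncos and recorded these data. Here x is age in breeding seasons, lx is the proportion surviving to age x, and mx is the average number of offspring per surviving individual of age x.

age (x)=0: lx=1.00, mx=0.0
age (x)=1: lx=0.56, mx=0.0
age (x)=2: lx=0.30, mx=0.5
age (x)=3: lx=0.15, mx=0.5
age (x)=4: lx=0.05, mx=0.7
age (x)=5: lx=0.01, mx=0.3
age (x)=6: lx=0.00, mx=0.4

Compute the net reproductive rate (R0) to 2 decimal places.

0.26

lx·mx by age: 0, 0, 0.15, 0.075, 0.035, 0.003, 0
R0 = Σ lx·mx = 0.263 → 0.26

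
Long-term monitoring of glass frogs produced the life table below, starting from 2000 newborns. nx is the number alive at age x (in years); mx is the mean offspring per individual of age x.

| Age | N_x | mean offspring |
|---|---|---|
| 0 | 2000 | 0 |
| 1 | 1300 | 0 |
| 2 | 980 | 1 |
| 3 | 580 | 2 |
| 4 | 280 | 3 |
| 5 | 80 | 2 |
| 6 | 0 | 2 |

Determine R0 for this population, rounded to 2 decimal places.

lx = nx/n0 = nx/2000: 1, 0.65, 0.49, 0.29, 0.14, 0.04, 0
lx·mx by age: 0, 0, 0.49, 0.58, 0.42, 0.08, 0
R0 = Σ lx·mx = 1.57 → 1.57

1.57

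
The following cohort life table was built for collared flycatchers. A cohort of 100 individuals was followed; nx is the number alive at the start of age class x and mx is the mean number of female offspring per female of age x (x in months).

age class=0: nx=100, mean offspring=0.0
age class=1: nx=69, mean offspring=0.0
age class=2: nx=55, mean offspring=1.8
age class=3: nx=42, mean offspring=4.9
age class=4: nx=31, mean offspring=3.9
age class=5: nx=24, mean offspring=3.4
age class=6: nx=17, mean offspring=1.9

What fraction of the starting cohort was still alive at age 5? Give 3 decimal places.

0.240

l_5 = n_5/n_0 = 24/100 = 0.24 → 0.240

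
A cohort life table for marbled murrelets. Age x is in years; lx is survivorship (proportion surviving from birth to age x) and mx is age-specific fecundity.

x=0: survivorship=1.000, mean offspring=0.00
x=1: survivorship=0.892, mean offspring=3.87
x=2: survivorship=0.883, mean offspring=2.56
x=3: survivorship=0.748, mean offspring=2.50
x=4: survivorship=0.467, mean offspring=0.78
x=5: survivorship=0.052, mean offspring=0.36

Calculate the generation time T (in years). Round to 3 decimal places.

1.900

lx·mx: 0, 3.45204, 2.26048, 1.87, 0.36426, 0.01872 → R0 = 7.9655
x·lx·mx: 0, 3.45204, 4.52096, 5.61, 1.45704, 0.0936 → Σ = 15.13364
T = 15.13364 / 7.9655 = 1.899898… → 1.900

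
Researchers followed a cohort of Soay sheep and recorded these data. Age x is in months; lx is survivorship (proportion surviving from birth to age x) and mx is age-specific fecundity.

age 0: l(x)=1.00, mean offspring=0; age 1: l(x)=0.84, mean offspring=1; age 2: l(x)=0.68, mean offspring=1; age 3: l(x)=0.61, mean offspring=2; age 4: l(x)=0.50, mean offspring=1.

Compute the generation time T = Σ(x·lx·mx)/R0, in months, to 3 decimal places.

lx·mx: 0, 0.84, 0.68, 1.22, 0.5 → R0 = 3.24
x·lx·mx: 0, 0.84, 1.36, 3.66, 2 → Σ = 7.86
T = 7.86 / 3.24 = 2.425926… → 2.426

2.426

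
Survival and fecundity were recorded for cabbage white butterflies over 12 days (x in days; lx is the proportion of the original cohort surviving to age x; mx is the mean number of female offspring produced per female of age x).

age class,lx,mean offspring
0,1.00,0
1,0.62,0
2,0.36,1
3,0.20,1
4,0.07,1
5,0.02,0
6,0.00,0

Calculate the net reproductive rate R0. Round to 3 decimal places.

lx·mx by age: 0, 0, 0.36, 0.2, 0.07, 0, 0
R0 = Σ lx·mx = 0.63 → 0.630

0.630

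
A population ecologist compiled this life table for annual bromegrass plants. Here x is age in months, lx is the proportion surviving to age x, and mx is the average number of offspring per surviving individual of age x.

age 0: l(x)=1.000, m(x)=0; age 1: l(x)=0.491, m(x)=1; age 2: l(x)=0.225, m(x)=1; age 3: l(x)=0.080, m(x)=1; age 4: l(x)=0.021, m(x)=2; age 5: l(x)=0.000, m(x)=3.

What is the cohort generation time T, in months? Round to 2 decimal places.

lx·mx: 0, 0.491, 0.225, 0.08, 0.042, 0 → R0 = 0.838
x·lx·mx: 0, 0.491, 0.45, 0.24, 0.168, 0 → Σ = 1.349
T = 1.349 / 0.838 = 1.609785… → 1.61

1.61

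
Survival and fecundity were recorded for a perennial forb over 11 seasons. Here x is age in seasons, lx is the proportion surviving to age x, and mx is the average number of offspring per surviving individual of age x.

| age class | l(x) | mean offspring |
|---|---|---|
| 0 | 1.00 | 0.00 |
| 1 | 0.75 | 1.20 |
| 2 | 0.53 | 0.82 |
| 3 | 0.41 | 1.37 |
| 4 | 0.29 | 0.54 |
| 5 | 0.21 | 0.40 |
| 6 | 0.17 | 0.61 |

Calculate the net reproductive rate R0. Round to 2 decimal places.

lx·mx by age: 0, 0.9, 0.4346, 0.5617, 0.1566, 0.084, 0.1037
R0 = Σ lx·mx = 2.2406 → 2.24

2.24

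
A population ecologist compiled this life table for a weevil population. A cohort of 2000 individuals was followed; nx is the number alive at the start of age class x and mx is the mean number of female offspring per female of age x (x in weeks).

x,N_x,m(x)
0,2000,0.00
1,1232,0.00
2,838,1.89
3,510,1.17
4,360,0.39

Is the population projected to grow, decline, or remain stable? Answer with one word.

growing

lx = nx/n0 = nx/2000: 1, 0.616, 0.419, 0.255, 0.18
R0 = Σ lx·mx = 0 + 0 + 0.79191 + 0.29835 + 0.0702 = 1.16046
R0 > 1, so the population is growing.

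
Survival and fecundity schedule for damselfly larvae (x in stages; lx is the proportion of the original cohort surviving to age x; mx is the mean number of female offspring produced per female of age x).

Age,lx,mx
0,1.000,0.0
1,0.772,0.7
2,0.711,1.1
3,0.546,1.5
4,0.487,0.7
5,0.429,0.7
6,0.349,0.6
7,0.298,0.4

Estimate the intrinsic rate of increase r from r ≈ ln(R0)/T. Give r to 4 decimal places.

0.3710

R0 = Σ lx·mx = 0 + 0.5404 + 0.7821 + 0.819 + 0.3409 + 0.3003 + 0.2094 + 0.1192 = 3.1113
Σ x·lx·mx = 9.5175; T = 9.5175/3.1113 = 3.05901…
r ≈ ln(R0)/T = ln(3.1113)/3.05901… = 0.371048… → 0.3710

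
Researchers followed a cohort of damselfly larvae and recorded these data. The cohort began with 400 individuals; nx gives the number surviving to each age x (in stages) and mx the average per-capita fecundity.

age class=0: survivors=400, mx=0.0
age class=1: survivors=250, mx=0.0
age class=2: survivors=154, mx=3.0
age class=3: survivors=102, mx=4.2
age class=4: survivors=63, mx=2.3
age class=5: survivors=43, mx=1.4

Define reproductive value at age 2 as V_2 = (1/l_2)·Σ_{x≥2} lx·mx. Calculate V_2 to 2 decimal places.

lx = nx/n0 = nx/400: 1, 0.625, 0.385, 0.255, 0.1575, 0.1075
lx·mx for x ≥ 2: 1.155, 1.071, 0.36225, 0.1505 → sum = 2.73875
V_2 = 2.73875 / l_2 = 2.73875 / 0.385 = 7.113636… → 7.11

7.11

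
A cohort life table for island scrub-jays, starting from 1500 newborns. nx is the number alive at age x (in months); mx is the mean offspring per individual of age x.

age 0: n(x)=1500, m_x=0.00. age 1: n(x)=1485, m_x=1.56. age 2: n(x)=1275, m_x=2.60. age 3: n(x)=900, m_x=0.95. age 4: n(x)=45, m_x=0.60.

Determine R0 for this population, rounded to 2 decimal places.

4.34

lx = nx/n0 = nx/1500: 1, 0.99, 0.85, 0.6, 0.03
lx·mx by age: 0, 1.5444, 2.21, 0.57, 0.018
R0 = Σ lx·mx = 4.3424 → 4.34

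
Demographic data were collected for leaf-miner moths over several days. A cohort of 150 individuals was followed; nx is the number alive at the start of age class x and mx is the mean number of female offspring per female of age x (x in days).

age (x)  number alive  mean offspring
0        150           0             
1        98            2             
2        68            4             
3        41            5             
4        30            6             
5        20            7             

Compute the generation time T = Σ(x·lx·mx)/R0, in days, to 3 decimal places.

lx = nx/n0 = nx/150: 1, 0.65333…, 0.45333…, 0.27333…, 0.2, 0.13333…
lx·mx: 0, 1.306667…, 1.813333…, 1.366667…, 1.2, 0.933333… → R0 = 6.62…
x·lx·mx: 0, 1.306667…, 3.626667…, 4.1…, 4.8, 4.666667… → Σ = 18.5…
T = 18.5… / 6.62… = 2.794562… → 2.795

2.795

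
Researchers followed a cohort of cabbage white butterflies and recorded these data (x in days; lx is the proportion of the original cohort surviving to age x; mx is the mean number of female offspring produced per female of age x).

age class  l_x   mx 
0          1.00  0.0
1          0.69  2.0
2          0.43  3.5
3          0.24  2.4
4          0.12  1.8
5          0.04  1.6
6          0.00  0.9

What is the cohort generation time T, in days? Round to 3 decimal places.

1.952

lx·mx: 0, 1.38, 1.505, 0.576, 0.216, 0.064, 0 → R0 = 3.741
x·lx·mx: 0, 1.38, 3.01, 1.728, 0.864, 0.32, 0 → Σ = 7.302
T = 7.302 / 3.741 = 1.951885… → 1.952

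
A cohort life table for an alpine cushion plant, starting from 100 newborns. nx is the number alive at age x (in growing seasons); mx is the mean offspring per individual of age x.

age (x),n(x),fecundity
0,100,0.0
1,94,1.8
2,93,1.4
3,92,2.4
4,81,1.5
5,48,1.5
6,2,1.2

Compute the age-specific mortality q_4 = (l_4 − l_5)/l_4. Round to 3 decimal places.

0.407

lx = nx/n0 = nx/100: 1, 0.94, 0.93, 0.92, 0.81, 0.48, 0.02
q_4 = (l_4 − l_5) / l_4 = (0.81 − 0.48) / 0.81
     = 0.33 / 0.81 = 0.407407… → 0.407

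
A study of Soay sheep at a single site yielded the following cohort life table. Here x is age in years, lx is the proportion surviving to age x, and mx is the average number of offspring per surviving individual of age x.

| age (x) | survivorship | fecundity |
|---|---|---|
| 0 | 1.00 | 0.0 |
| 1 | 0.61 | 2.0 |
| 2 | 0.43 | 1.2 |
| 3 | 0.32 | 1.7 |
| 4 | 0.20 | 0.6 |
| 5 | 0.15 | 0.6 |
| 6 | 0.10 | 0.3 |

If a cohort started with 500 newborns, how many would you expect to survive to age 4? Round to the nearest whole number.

Expected survivors = N0 · l_4 = 500 × 0.20 = 100 → 100

100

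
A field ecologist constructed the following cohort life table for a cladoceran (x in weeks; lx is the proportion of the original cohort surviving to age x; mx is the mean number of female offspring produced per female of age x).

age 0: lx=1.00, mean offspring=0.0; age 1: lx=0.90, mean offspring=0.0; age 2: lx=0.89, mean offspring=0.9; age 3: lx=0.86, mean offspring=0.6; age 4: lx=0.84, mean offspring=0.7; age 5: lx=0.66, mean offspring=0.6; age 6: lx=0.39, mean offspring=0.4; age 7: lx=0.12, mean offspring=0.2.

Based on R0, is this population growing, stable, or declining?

R0 = Σ lx·mx = 0 + 0 + 0.801 + 0.516 + 0.588 + 0.396 + 0.156 + 0.024 = 2.481
R0 > 1, so the population is growing.

growing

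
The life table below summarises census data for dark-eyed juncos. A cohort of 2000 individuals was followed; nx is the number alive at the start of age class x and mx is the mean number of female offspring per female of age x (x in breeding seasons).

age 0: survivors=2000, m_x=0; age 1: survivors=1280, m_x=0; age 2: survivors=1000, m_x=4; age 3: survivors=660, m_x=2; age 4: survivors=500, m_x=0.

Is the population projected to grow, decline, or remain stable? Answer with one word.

lx = nx/n0 = nx/2000: 1, 0.64, 0.5, 0.33, 0.25
R0 = Σ lx·mx = 0 + 0 + 2 + 0.66 + 0 = 2.66
R0 > 1, so the population is growing.

growing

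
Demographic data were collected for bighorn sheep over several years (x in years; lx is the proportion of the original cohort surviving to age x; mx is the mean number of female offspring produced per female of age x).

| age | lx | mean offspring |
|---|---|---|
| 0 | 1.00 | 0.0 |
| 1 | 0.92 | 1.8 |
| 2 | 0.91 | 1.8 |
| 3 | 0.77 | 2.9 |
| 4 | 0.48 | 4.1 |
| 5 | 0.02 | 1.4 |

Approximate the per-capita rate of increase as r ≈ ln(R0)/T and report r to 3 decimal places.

R0 = Σ lx·mx = 0 + 1.656 + 1.638 + 2.233 + 1.968 + 0.028 = 7.523
Σ x·lx·mx = 19.643; T = 19.643/7.523 = 2.61106…
r ≈ ln(R0)/T = ln(7.523)/2.61106… = 0.77285… → 0.773

0.773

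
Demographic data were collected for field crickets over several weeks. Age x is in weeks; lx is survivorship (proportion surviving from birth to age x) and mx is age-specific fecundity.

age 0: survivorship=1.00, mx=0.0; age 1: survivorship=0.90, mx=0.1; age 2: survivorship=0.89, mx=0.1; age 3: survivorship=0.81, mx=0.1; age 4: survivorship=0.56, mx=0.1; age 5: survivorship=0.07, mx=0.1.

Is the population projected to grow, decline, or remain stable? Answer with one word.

declining

R0 = Σ lx·mx = 0 + 0.09 + 0.089 + 0.081 + 0.056 + 0.007 = 0.323
R0 < 1, so the population is declining.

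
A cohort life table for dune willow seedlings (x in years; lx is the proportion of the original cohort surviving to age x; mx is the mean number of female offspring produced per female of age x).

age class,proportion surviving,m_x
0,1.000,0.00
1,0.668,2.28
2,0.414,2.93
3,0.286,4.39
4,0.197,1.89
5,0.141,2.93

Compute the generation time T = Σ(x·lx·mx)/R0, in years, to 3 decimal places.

2.359

lx·mx: 0, 1.52304, 1.21302, 1.25554, 0.37233, 0.41313 → R0 = 4.77706
x·lx·mx: 0, 1.52304, 2.42604, 3.76662, 1.48932, 2.06565 → Σ = 11.27067
T = 11.27067 / 4.77706 = 2.359332… → 2.359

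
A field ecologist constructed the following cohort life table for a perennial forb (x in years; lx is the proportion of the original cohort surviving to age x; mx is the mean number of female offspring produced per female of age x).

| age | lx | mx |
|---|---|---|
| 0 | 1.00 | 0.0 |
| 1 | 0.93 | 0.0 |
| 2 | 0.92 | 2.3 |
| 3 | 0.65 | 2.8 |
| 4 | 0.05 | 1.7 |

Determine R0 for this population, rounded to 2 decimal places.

lx·mx by age: 0, 0, 2.116, 1.82, 0.085
R0 = Σ lx·mx = 4.021 → 4.02

4.02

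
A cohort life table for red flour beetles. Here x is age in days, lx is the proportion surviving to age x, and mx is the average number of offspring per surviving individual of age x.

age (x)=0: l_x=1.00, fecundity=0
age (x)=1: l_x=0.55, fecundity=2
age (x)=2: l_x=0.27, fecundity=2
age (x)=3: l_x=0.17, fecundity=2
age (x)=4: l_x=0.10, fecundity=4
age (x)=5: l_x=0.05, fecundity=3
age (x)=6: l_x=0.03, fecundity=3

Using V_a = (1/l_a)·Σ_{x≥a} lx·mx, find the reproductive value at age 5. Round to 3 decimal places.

4.800

lx·mx for x ≥ 5: 0.15, 0.09 → sum = 0.24
V_5 = 0.24 / l_5 = 0.24 / 0.05 = 4.8 → 4.800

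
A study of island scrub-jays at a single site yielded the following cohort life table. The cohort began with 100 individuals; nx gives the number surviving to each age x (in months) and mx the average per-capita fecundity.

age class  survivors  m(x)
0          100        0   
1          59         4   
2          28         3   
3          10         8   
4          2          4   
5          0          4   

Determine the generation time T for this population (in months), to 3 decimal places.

1.657

lx = nx/n0 = nx/100: 1, 0.59, 0.28, 0.1, 0.02, 0
lx·mx: 0, 2.36, 0.84, 0.8, 0.08, 0 → R0 = 4.08
x·lx·mx: 0, 2.36, 1.68, 2.4, 0.32, 0 → Σ = 6.76
T = 6.76 / 4.08 = 1.656863… → 1.657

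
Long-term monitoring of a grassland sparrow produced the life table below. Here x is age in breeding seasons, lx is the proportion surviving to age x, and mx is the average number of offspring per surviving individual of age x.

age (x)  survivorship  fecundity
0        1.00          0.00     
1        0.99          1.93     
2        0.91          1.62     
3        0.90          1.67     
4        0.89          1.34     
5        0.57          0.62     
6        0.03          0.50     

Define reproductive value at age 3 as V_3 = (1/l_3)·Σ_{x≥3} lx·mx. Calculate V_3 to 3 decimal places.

lx·mx for x ≥ 3: 1.503, 1.1926, 0.3534, 0.015 → sum = 3.064
V_3 = 3.064 / l_3 = 3.064 / 0.9 = 3.404444… → 3.404

3.404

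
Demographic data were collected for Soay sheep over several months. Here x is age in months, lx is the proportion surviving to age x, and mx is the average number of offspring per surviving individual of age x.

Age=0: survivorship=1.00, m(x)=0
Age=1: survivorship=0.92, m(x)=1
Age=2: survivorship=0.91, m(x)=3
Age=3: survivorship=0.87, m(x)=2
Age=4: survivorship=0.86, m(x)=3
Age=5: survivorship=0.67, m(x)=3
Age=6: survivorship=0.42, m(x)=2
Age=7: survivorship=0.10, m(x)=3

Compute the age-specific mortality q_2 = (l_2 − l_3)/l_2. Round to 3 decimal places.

q_2 = (l_2 − l_3) / l_2 = (0.91 − 0.87) / 0.91
     = 0.04 / 0.91 = 0.043956… → 0.044

0.044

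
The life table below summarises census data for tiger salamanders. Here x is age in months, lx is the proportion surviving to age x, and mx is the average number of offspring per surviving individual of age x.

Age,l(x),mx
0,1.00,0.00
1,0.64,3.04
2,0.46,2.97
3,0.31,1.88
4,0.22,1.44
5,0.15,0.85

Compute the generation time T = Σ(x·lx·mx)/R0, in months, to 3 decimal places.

1.920

lx·mx: 0, 1.9456, 1.3662, 0.5828, 0.3168, 0.1275 → R0 = 4.3389
x·lx·mx: 0, 1.9456, 2.7324, 1.7484, 1.2672, 0.6375 → Σ = 8.3311
T = 8.3311 / 4.3389 = 1.920095… → 1.920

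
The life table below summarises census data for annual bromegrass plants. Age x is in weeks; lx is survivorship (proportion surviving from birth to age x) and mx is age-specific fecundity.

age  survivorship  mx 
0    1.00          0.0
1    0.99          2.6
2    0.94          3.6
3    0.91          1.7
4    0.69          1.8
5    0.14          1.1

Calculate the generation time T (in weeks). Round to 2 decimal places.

lx·mx: 0, 2.574, 3.384, 1.547, 1.242, 0.154 → R0 = 8.901
x·lx·mx: 0, 2.574, 6.768, 4.641, 4.968, 0.77 → Σ = 19.721
T = 19.721 / 8.901 = 2.215594… → 2.22

2.22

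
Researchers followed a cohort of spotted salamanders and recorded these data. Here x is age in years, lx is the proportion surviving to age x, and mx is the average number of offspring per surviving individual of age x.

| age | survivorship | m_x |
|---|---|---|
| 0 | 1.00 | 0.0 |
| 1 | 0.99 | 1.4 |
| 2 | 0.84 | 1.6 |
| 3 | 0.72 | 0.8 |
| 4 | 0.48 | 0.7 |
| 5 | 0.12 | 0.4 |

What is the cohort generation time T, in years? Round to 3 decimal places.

2.002

lx·mx: 0, 1.386, 1.344, 0.576, 0.336, 0.048 → R0 = 3.69
x·lx·mx: 0, 1.386, 2.688, 1.728, 1.344, 0.24 → Σ = 7.386
T = 7.386 / 3.69 = 2.001626… → 2.002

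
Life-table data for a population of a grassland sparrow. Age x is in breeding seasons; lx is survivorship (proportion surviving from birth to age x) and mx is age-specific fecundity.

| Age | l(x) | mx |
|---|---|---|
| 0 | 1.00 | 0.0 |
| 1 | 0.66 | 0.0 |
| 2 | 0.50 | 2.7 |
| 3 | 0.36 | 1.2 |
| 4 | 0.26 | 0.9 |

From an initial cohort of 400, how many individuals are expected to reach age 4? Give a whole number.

Expected survivors = N0 · l_4 = 400 × 0.26 = 104 → 104

104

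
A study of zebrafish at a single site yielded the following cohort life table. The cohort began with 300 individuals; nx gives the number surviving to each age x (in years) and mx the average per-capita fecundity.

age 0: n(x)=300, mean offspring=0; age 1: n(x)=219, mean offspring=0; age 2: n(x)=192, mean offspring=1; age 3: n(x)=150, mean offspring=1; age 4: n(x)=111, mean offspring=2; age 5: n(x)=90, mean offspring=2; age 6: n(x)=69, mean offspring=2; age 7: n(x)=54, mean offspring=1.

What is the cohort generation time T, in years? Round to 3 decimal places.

4.090

lx = nx/n0 = nx/300: 1, 0.73, 0.64, 0.5, 0.37, 0.3, 0.23, 0.18
lx·mx: 0, 0, 0.64, 0.5, 0.74, 0.6, 0.46, 0.18 → R0 = 3.12
x·lx·mx: 0, 0, 1.28, 1.5, 2.96, 3, 2.76, 1.26 → Σ = 12.76
T = 12.76 / 3.12 = 4.089744… → 4.090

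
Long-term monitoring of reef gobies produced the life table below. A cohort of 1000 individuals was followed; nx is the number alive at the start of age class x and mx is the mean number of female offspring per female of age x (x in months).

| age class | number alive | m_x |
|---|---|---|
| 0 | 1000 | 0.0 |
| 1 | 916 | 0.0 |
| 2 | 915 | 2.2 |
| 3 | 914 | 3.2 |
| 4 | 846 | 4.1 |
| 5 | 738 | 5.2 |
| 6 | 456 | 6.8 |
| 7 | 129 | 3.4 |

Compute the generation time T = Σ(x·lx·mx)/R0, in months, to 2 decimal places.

lx = nx/n0 = nx/1000: 1, 0.916, 0.915, 0.914, 0.846, 0.738, 0.456, 0.129
lx·mx: 0, 0, 2.013, 2.9248, 3.4686, 3.8376, 3.1008, 0.4386 → R0 = 15.7834
x·lx·mx: 0, 0, 4.026, 8.7744, 13.8744, 19.188, 18.6048, 3.0702 → Σ = 67.5378
T = 67.5378 / 15.7834 = 4.27904… → 4.28

4.28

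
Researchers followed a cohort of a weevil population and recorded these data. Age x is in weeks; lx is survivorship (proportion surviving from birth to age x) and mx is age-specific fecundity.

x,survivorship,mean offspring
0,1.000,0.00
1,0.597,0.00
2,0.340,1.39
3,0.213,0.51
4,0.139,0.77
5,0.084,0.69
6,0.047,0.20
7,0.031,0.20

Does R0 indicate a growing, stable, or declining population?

declining

R0 = Σ lx·mx = 0 + 0 + 0.4726 + 0.10863 + 0.10703 + 0.05796 + 0.0094 + 0.0062 = 0.76182
R0 < 1, so the population is declining.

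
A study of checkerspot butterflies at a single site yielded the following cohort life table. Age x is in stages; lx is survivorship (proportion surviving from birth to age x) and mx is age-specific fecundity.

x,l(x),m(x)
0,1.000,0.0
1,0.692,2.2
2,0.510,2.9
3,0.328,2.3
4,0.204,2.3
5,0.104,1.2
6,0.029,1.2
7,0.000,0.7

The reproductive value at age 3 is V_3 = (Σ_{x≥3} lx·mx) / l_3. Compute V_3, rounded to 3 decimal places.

lx·mx for x ≥ 3: 0.7544, 0.4692, 0.1248, 0.0348, 0 → sum = 1.3832
V_3 = 1.3832 / l_3 = 1.3832 / 0.328 = 4.217073… → 4.217

4.217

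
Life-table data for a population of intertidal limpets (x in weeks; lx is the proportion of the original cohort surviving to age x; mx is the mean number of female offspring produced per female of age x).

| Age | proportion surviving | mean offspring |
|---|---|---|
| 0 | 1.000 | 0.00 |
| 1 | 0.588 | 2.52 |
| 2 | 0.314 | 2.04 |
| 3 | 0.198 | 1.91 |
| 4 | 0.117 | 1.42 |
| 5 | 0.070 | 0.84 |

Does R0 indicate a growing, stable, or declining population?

R0 = Σ lx·mx = 0 + 1.48176 + 0.64056 + 0.37818 + 0.16614 + 0.0588 = 2.72544
R0 > 1, so the population is growing.

growing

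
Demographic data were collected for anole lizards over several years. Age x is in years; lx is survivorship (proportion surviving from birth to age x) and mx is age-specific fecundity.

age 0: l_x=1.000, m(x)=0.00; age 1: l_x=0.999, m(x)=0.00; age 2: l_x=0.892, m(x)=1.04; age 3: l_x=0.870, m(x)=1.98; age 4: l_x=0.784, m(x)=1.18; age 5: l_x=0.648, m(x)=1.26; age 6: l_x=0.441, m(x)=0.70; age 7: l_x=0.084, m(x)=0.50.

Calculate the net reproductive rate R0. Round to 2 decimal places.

lx·mx by age: 0, 0, 0.92768, 1.7226, 0.92512, 0.81648, 0.3087, 0.042
R0 = Σ lx·mx = 4.74258 → 4.74

4.74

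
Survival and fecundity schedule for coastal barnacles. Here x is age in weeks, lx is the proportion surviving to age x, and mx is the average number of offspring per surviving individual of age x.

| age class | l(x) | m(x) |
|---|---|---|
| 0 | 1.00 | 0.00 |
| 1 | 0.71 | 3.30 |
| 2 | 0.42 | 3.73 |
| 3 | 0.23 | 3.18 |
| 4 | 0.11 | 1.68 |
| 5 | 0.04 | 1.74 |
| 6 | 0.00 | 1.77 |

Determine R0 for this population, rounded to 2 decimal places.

4.90

lx·mx by age: 0, 2.343, 1.5666, 0.7314, 0.1848, 0.0696, 0
R0 = Σ lx·mx = 4.8954 → 4.90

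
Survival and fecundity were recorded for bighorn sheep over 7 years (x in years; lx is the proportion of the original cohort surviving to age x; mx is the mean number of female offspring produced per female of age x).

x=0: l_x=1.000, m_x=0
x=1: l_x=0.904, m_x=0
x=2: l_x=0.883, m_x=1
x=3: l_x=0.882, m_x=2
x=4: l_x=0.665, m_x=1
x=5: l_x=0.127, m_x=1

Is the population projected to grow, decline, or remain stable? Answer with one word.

R0 = Σ lx·mx = 0 + 0 + 0.883 + 1.764 + 0.665 + 0.127 = 3.439
R0 > 1, so the population is growing.

growing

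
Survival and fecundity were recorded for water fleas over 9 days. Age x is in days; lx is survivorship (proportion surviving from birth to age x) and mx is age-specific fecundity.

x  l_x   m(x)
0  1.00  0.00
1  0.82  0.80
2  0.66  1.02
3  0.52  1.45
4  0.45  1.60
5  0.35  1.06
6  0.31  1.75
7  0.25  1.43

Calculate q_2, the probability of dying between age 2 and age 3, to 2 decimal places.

0.21

q_2 = (l_2 − l_3) / l_2 = (0.66 − 0.52) / 0.66
     = 0.14 / 0.66 = 0.212121… → 0.21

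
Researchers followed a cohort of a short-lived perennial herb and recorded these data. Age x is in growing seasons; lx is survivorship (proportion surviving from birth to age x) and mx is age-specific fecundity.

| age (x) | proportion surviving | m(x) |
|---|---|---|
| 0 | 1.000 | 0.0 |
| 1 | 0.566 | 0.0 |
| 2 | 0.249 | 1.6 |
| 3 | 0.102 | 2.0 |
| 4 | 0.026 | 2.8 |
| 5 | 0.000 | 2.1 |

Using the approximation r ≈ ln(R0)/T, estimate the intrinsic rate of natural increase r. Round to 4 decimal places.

-0.1560

R0 = Σ lx·mx = 0 + 0 + 0.3984 + 0.204 + 0.0728 + 0 = 0.6752
Σ x·lx·mx = 1.7; T = 1.7/0.6752 = 2.51777…
r ≈ ln(R0)/T = ln(0.6752)/2.51777… = -0.15599… → -0.1560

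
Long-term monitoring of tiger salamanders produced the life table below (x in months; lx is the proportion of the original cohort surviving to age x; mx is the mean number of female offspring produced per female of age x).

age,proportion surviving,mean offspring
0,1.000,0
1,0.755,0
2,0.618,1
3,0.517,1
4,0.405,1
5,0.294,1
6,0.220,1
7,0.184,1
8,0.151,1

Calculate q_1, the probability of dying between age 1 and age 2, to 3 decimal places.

q_1 = (l_1 − l_2) / l_1 = (0.755 − 0.618) / 0.755
     = 0.137 / 0.755 = 0.181457… → 0.181

0.181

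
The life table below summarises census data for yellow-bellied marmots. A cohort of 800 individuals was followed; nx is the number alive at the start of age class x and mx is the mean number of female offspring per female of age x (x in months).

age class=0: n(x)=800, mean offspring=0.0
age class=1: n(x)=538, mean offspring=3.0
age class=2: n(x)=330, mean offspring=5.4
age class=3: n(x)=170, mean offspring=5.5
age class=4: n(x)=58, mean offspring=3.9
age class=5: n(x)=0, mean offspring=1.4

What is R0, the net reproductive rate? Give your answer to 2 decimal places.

5.70

lx = nx/n0 = nx/800: 1, 0.6725, 0.4125, 0.2125, 0.0725, 0
lx·mx by age: 0, 2.0175, 2.2275, 1.16875, 0.28275, 0
R0 = Σ lx·mx = 5.6965 → 5.70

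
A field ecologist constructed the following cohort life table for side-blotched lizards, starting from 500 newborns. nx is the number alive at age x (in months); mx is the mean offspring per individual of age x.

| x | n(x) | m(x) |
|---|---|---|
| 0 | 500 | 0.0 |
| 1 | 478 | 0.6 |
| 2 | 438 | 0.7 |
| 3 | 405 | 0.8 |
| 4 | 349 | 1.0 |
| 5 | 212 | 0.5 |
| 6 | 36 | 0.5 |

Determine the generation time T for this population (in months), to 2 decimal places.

lx = nx/n0 = nx/500: 1, 0.956, 0.876, 0.81, 0.698, 0.424, 0.072
lx·mx: 0, 0.5736, 0.6132, 0.648, 0.698, 0.212, 0.036 → R0 = 2.7808
x·lx·mx: 0, 0.5736, 1.2264, 1.944, 2.792, 1.06, 0.216 → Σ = 7.812
T = 7.812 / 2.7808 = 2.809264… → 2.81

2.81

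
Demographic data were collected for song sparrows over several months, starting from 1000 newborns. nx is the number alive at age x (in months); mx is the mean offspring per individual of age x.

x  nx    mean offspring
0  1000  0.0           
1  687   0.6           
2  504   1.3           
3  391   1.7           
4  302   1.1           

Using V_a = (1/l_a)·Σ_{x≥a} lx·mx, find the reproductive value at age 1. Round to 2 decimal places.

3.00

lx = nx/n0 = nx/1000: 1, 0.687, 0.504, 0.391, 0.302
lx·mx for x ≥ 1: 0.4122, 0.6552, 0.6647, 0.3322 → sum = 2.0643
V_1 = 2.0643 / l_1 = 2.0643 / 0.687 = 3.004803… → 3.00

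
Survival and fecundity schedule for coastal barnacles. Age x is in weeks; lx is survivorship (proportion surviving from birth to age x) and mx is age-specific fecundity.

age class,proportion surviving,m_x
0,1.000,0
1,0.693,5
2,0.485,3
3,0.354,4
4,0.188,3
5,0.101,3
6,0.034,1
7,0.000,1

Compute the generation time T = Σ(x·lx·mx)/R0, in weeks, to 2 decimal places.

2.02

lx·mx: 0, 3.465, 1.455, 1.416, 0.564, 0.303, 0.034, 0 → R0 = 7.237
x·lx·mx: 0, 3.465, 2.91, 4.248, 2.256, 1.515, 0.204, 0 → Σ = 14.598
T = 14.598 / 7.237 = 2.017134… → 2.02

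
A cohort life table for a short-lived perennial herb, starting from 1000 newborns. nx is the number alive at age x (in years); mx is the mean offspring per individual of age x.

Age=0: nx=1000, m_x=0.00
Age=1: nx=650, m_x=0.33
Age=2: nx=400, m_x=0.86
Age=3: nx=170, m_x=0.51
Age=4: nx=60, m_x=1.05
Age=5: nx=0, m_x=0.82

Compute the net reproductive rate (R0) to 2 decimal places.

lx = nx/n0 = nx/1000: 1, 0.65, 0.4, 0.17, 0.06, 0
lx·mx by age: 0, 0.2145, 0.344, 0.0867, 0.063, 0
R0 = Σ lx·mx = 0.7082 → 0.71

0.71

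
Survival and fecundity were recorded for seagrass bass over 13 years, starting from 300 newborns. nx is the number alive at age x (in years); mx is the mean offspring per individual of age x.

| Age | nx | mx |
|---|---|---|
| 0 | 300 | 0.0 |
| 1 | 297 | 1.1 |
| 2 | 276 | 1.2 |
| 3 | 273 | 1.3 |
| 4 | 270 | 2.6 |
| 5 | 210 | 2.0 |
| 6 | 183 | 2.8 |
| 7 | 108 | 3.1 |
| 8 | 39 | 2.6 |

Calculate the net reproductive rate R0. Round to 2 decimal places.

lx = nx/n0 = nx/300: 1, 0.99, 0.92, 0.91, 0.9, 0.7, 0.61, 0.36, 0.13
lx·mx by age: 0, 1.089, 1.104, 1.183, 2.34, 1.4, 1.708, 1.116, 0.338
R0 = Σ lx·mx = 10.278 → 10.28

10.28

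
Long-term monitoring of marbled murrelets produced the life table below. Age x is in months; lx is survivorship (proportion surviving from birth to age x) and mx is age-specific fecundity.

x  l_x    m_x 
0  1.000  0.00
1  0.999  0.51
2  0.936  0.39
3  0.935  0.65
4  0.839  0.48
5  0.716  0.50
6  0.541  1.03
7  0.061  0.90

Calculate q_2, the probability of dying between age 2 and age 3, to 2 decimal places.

q_2 = (l_2 − l_3) / l_2 = (0.936 − 0.935) / 0.936
     = 0.001 / 0.936 = 0.001068… → 0.00

0.00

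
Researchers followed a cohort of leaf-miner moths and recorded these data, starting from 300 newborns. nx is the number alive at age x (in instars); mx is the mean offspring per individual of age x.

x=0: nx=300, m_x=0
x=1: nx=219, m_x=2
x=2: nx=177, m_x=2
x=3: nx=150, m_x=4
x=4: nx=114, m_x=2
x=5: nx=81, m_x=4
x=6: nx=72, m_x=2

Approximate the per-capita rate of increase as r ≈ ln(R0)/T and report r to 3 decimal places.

lx = nx/n0 = nx/300: 1, 0.73, 0.59, 0.5, 0.38, 0.27, 0.24
R0 = Σ lx·mx = 0 + 1.46 + 1.18 + 2 + 0.76 + 1.08 + 0.48 = 6.96
Σ x·lx·mx = 21.14; T = 21.14/6.96 = 3.03736…
r ≈ ln(R0)/T = ln(6.96)/3.03736… = 0.63877… → 0.639

0.639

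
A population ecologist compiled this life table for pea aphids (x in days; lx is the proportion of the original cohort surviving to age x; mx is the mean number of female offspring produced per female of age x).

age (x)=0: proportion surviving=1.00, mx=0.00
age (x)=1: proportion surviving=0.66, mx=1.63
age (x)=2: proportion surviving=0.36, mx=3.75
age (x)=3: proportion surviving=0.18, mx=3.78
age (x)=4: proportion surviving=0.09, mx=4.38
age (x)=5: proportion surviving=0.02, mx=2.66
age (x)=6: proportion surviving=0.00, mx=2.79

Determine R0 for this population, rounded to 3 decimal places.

lx·mx by age: 0, 1.0758, 1.35, 0.6804, 0.3942, 0.0532, 0
R0 = Σ lx·mx = 3.5536 → 3.554

3.554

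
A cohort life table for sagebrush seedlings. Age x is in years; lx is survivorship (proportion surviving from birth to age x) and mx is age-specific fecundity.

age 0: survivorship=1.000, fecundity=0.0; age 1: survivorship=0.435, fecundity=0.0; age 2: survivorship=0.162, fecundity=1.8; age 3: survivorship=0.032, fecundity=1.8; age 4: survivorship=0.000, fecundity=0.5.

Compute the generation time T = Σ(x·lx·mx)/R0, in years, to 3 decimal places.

2.165

lx·mx: 0, 0, 0.2916, 0.0576, 0 → R0 = 0.3492
x·lx·mx: 0, 0, 0.5832, 0.1728, 0 → Σ = 0.756
T = 0.756 / 0.3492 = 2.164948… → 2.165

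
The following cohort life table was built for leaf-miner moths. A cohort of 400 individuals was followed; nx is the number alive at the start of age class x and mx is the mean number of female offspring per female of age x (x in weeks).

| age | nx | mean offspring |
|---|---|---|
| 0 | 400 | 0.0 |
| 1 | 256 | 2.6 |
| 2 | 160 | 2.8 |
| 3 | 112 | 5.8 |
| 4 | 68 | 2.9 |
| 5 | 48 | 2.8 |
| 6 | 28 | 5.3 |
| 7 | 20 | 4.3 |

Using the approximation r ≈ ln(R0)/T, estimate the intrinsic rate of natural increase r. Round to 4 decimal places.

0.6349

lx = nx/n0 = nx/400: 1, 0.64, 0.4, 0.28, 0.17, 0.12, 0.07, 0.05
R0 = Σ lx·mx = 0 + 1.664 + 1.12 + 1.624 + 0.493 + 0.336 + 0.371 + 0.215 = 5.823
Σ x·lx·mx = 16.159; T = 16.159/5.823 = 2.77503…
r ≈ ln(R0)/T = ln(5.823)/2.77503… = 0.634882… → 0.6349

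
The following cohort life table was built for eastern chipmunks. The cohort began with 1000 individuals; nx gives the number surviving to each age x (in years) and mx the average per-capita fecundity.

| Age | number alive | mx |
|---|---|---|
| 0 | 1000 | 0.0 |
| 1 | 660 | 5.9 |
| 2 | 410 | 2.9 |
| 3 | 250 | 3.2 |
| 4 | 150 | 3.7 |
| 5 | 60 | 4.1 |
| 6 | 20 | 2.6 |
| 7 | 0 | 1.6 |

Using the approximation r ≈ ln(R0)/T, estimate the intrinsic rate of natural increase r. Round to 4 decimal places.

lx = nx/n0 = nx/1000: 1, 0.66, 0.41, 0.25, 0.15, 0.06, 0.02, 0
R0 = Σ lx·mx = 0 + 3.894 + 1.189 + 0.8 + 0.555 + 0.246 + 0.052 + 0 = 6.736
Σ x·lx·mx = 12.434; T = 12.434/6.736 = 1.8459…
r ≈ ln(R0)/T = ln(6.736)/1.8459… = 1.033352… → 1.0334

1.0334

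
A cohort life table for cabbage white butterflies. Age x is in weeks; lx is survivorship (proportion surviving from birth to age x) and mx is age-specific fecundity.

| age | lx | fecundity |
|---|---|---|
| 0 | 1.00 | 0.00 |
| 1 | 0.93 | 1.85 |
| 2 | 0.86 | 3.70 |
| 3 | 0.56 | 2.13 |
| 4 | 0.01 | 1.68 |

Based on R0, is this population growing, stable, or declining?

growing

R0 = Σ lx·mx = 0 + 1.7205 + 3.182 + 1.1928 + 0.0168 = 6.1121
R0 > 1, so the population is growing.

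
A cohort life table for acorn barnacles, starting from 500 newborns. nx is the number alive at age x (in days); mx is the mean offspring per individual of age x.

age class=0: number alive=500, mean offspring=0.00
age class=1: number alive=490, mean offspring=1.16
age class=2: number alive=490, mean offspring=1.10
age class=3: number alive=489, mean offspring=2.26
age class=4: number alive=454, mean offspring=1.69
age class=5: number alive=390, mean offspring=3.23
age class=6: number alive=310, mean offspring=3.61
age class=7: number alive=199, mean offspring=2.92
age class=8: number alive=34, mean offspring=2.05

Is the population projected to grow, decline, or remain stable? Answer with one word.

lx = nx/n0 = nx/500: 1, 0.98, 0.98, 0.978, 0.908, 0.78, 0.62, 0.398, 0.068
R0 = Σ lx·mx = 0 + 1.1368 + 1.078 + 2.21028 + 1.53452 + 2.5194 + 2.2382 + 1.16216 + 0.1394 = 12.01876
R0 > 1, so the population is growing.

growing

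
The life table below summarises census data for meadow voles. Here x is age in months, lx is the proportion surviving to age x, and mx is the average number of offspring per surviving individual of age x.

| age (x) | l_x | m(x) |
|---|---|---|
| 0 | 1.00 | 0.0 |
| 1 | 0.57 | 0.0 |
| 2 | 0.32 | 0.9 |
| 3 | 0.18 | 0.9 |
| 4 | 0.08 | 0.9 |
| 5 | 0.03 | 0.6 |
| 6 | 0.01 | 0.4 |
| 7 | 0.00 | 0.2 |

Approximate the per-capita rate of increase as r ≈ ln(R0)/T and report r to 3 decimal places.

R0 = Σ lx·mx = 0 + 0 + 0.288 + 0.162 + 0.072 + 0.018 + 0.004 + 0 = 0.544
Σ x·lx·mx = 1.464; T = 1.464/0.544 = 2.69118…
r ≈ ln(R0)/T = ln(0.544)/2.69118… = -0.22622… → -0.226

-0.226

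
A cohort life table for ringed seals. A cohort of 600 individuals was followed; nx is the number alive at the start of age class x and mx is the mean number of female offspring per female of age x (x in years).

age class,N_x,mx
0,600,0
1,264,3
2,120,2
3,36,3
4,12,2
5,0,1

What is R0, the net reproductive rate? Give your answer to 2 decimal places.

1.94

lx = nx/n0 = nx/600: 1, 0.44, 0.2, 0.06, 0.02, 0
lx·mx by age: 0, 1.32, 0.4, 0.18, 0.04, 0
R0 = Σ lx·mx = 1.94 → 1.94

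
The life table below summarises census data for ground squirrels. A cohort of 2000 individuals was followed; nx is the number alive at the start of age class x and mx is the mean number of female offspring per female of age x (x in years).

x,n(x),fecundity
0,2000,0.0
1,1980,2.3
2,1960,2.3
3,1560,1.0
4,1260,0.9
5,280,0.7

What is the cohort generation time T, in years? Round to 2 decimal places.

lx = nx/n0 = nx/2000: 1, 0.99, 0.98, 0.78, 0.63, 0.14
lx·mx: 0, 2.277, 2.254, 0.78, 0.567, 0.098 → R0 = 5.976
x·lx·mx: 0, 2.277, 4.508, 2.34, 2.268, 0.49 → Σ = 11.883
T = 11.883 / 5.976 = 1.988454… → 1.99

1.99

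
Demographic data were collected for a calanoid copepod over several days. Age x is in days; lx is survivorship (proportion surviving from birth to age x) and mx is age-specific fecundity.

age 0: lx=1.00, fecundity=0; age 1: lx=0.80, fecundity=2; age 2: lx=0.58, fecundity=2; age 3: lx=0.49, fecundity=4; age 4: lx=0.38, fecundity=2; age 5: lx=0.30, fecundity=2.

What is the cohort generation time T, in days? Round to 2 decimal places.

lx·mx: 0, 1.6, 1.16, 1.96, 0.76, 0.6 → R0 = 6.08
x·lx·mx: 0, 1.6, 2.32, 5.88, 3.04, 3 → Σ = 15.84
T = 15.84 / 6.08 = 2.605263… → 2.61

2.61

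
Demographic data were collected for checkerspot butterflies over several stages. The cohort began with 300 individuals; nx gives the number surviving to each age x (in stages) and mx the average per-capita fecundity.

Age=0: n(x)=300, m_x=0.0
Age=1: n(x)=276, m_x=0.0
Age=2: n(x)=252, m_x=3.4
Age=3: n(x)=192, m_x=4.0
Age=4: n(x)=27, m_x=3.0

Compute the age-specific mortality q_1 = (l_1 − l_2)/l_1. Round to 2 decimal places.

0.09

lx = nx/n0 = nx/300: 1, 0.92, 0.84, 0.64, 0.09
q_1 = (l_1 − l_2) / l_1 = (0.92 − 0.84) / 0.92
     = 0.08 / 0.92 = 0.086957… → 0.09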